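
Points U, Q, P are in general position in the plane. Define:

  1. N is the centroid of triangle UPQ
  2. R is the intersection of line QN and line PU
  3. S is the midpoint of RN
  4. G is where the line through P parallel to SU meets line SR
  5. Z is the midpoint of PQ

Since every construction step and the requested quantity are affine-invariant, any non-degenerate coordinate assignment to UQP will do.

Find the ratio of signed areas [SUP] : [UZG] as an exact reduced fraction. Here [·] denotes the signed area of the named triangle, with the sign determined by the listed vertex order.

Choose coordinates U = (0, 0), Q = (1, 0), P = (0, 1).
1. N is the centroid of triangle UPQ ⇒ N = (1/3, 1/3)
2. R is the intersection of line QN and line PU ⇒ R = (0, 1/2)
3. S is the midpoint of RN ⇒ S = (1/6, 5/12)
4. G is where the line through P parallel to SU meets line SR ⇒ G = (-1/6, 7/12)
5. Z is the midpoint of PQ ⇒ Z = (1/2, 1/2)
2·[SUP] = -1/6, 2·[UZG] = 3/8
[SUP]:[UZG] = -1/6:3/8 = -4/9

[SUP]:[UZG] = -4/9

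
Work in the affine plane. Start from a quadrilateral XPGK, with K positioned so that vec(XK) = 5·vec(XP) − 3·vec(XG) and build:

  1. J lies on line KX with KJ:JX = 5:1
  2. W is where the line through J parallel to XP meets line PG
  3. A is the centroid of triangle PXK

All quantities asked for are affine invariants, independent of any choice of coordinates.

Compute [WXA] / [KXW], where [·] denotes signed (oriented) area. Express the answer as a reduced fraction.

[WXA]:[KXW] = -1/4

Work in coordinates with X = (0, 0), P = (1, 0), G = (0, 1), K = (5, -3).
1. J lies on line KX with KJ:JX = 5:1 ⇒ J = (5/6, -1/2)
2. W is where the line through J parallel to XP meets line PG ⇒ W = (3/2, -1/2)
3. A is the centroid of triangle PXK ⇒ A = (2, -1)
2·[WXA] = 1/2, 2·[KXW] = -2
[WXA]:[KXW] = 1/2:-2 = -1/4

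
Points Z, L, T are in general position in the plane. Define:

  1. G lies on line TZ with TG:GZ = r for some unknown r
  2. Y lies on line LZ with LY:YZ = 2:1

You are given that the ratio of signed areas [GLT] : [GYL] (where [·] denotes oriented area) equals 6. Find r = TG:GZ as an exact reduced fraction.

Set Z = (0, 0), L = (1, 0), T = (0, 1); any affine frame gives the same invariant.
1. With TG:GZ = r, write λ = r/(r+1) so G = T + λ·(Z−T); G is affine-linear in λ
2. Y lies on line LZ with LY:YZ = 2:1 ⇒ Y = (1/3, 0)
Every point depending on G is an affine combination of G and λ-independent points, so each such coordinate is linear in λ; the λ² term in each signed area is a multiple of (Z−T)×(Z−T) = 0, so 2·[GLT] and 2·[GYL] are each linear in λ. Evaluating at λ=0 and λ=1:
  2·[GLT] = λ,   2·[GYL] = -2/3·λ + 2/3
So [GLT]:[GYL] = (λ) / (-2/3·λ + 2/3). Setting this equal to 6:
  λ = 6·(-2/3·λ + 2/3)  ⇒  λ = 4/5
Then r = λ/(1−λ) = (4/5)/(1/5) = 4. Check: with r = 4, G = (0, 1/5) and [GLT]:[GYL] = 6 as required.

r = 4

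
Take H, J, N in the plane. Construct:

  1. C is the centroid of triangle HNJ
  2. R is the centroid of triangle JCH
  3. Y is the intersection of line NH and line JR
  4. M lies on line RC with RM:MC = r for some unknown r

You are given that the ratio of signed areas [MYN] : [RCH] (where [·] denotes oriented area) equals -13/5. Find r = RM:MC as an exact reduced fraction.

r = 3

Choose coordinates H = (0, 0), J = (1, 0), N = (0, 1).
1. C is the centroid of triangle HNJ ⇒ C = (1/3, 1/3)
2. R is the centroid of triangle JCH ⇒ R = (4/9, 1/9)
3. Y is the intersection of line NH and line JR ⇒ Y = (0, 1/5)
4. With RM:MC = r, write λ = r/(r+1) so M = R + λ·(C−R); M is affine-linear in λ
Every point depending on M is an affine combination of M and λ-independent points, so each such coordinate is linear in λ; the λ² term in each signed area is a multiple of (C−R)×(C−R) = 0, so 2·[MYN] and 2·[RCH] are each linear in λ. Evaluating at λ=0 and λ=1:
  2·[MYN] = 4/45·λ − 16/45,   2·[RCH] = 1/9
So [MYN]:[RCH] = (4/45·λ − 16/45) / (1/9). Setting this equal to -13/5:
  4/45·λ − 16/45 = -13/5·(1/9)  ⇒  λ = 3/4
Then r = λ/(1−λ) = (3/4)/(1/4) = 3. Check: with r = 3, M = (13/36, 5/18) and [MYN]:[RCH] = -13/5 as required.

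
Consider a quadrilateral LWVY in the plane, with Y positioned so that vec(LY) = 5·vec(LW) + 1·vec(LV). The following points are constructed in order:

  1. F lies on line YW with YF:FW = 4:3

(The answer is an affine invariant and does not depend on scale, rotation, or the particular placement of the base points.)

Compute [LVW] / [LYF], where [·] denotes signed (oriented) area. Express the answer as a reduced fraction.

[LVW]:[LYF] = 7/4

Set L = (0, 0), W = (1, 0), V = (0, 1), Y = (5, 1); any affine frame gives the same invariant.
1. F lies on line YW with YF:FW = 4:3 ⇒ F = (19/7, 3/7)
2·[LVW] = -1, 2·[LYF] = -4/7
[LVW]:[LYF] = -1:-4/7 = 7/4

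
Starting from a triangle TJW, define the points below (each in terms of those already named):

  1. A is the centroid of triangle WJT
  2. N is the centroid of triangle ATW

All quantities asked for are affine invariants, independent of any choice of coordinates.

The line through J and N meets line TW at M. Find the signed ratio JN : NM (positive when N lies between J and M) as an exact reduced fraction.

Assign T = (0, 0), J = (1, 0), W = (0, 1) — the answer is frame-independent, so this choice is without loss of generality.
1. A is the centroid of triangle WJT ⇒ A = (1/3, 1/3)
2. N is the centroid of triangle ATW ⇒ N = (1/9, 4/9)
line JN meets TW at M = (0, 1/2)
N = J + t·(M−J) with t = 8/9, so JN:NM = 8/9:1/9

JN:NM = 8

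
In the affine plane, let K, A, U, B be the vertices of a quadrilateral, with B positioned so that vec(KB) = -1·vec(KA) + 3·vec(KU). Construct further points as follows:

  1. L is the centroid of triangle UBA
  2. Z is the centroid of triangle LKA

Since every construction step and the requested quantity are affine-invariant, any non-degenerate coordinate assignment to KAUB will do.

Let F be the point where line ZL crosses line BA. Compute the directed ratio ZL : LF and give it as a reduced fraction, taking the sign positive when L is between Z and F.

Choose coordinates K = (0, 0), A = (1, 0), U = (0, 1), B = (-1, 3).
1. L is the centroid of triangle UBA ⇒ L = (0, 4/3)
2. Z is the centroid of triangle LKA ⇒ Z = (1/3, 4/9)
line ZL meets BA at F = (-1/7, 12/7)
L = Z + t·(F−Z) with t = 7/10, so ZL:LF = 7/10:3/10

ZL:LF = 7/3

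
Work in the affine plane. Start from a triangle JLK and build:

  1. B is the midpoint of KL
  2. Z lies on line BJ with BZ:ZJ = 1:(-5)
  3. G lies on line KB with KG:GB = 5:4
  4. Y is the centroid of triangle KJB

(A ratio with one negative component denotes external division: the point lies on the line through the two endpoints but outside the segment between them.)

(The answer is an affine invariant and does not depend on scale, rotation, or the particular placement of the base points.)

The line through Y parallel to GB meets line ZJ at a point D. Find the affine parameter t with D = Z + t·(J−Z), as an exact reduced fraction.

Assign J = (0, 0), L = (1, 0), K = (0, 1) — the answer is frame-independent, so this choice is without loss of generality.
1. B is the midpoint of KL ⇒ B = (1/2, 1/2)
2. Z lies on line BJ with BZ:ZJ = 1:(-5) ⇒ Z = (5/8, 5/8)
3. G lies on line KB with KG:GB = 5:4 ⇒ G = (5/18, 13/18)
4. Y is the centroid of triangle KJB ⇒ Y = (1/6, 1/2)
through Y parallel to GB: direction (2/9, -2/9); meets ZJ at D = (1/3, 1/3)
D = Z + t·(J−Z) with t = 7/15

t = 7/15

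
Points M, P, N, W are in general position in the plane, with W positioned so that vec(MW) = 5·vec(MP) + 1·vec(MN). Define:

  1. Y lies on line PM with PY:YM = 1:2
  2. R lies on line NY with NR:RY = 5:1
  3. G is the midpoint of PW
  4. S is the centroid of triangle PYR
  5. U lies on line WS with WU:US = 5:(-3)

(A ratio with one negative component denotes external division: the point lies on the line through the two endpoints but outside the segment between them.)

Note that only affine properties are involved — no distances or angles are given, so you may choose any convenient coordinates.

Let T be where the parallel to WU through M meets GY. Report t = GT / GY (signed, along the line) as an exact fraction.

Work in coordinates with M = (0, 0), P = (1, 0), N = (0, 1), W = (5, 1).
1. Y lies on line PM with PY:YM = 1:2 ⇒ Y = (2/3, 0)
2. R lies on line NY with NR:RY = 5:1 ⇒ R = (5/9, 1/6)
3. G is the midpoint of PW ⇒ G = (3, 1/2)
4. S is the centroid of triangle PYR ⇒ S = (20/27, 1/18)
5. U lies on line WS with WU:US = 5:(-3) ⇒ U = (-305/54, -49/36)
through M parallel to WU: direction (-575/54, -85/36); meets GY at T = (-115/6, -17/4)
T = G + t·(Y−G) with t = 19/2

t = 19/2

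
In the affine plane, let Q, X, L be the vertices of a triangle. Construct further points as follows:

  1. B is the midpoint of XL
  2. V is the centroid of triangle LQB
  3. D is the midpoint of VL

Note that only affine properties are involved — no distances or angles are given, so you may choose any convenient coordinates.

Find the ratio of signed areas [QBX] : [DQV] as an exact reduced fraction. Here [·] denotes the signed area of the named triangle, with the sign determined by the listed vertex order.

Assign Q = (0, 0), X = (1, 0), L = (0, 1) — the answer is frame-independent, so this choice is without loss of generality.
1. B is the midpoint of XL ⇒ B = (1/2, 1/2)
2. V is the centroid of triangle LQB ⇒ V = (1/6, 1/2)
3. D is the midpoint of VL ⇒ D = (1/12, 3/4)
2·[QBX] = -1/2, 2·[DQV] = 1/12
[QBX]:[DQV] = -1/2:1/12 = -6

[QBX]:[DQV] = -6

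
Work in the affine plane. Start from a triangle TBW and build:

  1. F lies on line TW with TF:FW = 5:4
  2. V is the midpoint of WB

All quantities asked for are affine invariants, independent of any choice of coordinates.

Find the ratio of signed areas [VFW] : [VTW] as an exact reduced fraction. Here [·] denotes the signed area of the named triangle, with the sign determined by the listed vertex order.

Work in coordinates with T = (0, 0), B = (1, 0), W = (0, 1).
1. F lies on line TW with TF:FW = 5:4 ⇒ F = (0, 5/9)
2. V is the midpoint of WB ⇒ V = (1/2, 1/2)
2·[VFW] = -2/9, 2·[VTW] = -1/2
[VFW]:[VTW] = -2/9:-1/2 = 4/9

[VFW]:[VTW] = 4/9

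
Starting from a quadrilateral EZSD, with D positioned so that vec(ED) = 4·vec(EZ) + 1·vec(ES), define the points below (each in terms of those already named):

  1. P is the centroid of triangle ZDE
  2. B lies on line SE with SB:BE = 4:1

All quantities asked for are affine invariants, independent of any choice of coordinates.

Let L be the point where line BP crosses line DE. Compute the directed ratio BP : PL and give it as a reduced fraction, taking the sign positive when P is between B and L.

BP:PL = -17/5

Assign E = (0, 0), Z = (1, 0), S = (0, 1), D = (4, 1) — the answer is frame-independent, so this choice is without loss of generality.
1. P is the centroid of triangle ZDE ⇒ P = (5/3, 1/3)
2. B lies on line SE with SB:BE = 4:1 ⇒ B = (0, 1/5)
line BP meets DE at L = (20/17, 5/17)
P = B + t·(L−B) with t = 17/12, so BP:PL = 17/12:-5/12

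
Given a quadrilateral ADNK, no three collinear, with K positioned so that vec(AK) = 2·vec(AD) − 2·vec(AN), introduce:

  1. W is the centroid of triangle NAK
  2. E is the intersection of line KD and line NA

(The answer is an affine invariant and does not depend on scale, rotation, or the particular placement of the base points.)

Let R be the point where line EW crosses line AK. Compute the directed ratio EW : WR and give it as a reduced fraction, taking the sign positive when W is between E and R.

EW:WR = 5

Choose coordinates A = (0, 0), D = (1, 0), N = (0, 1), K = (2, -2).
1. W is the centroid of triangle NAK ⇒ W = (2/3, -1/3)
2. E is the intersection of line KD and line NA ⇒ E = (0, 2)
line EW meets AK at R = (4/5, -4/5)
W = E + t·(R−E) with t = 5/6, so EW:WR = 5/6:1/6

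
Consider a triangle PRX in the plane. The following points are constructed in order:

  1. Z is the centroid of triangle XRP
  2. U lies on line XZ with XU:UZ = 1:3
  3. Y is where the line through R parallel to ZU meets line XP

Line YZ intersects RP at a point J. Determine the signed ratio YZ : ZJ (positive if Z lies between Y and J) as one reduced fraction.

Work in coordinates with P = (0, 0), R = (1, 0), X = (0, 1).
1. Z is the centroid of triangle XRP ⇒ Z = (1/3, 1/3)
2. U lies on line XZ with XU:UZ = 1:3 ⇒ U = (1/12, 5/6)
3. Y is where the line through R parallel to ZU meets line XP ⇒ Y = (0, 2)
line YZ meets RP at J = (2/5, 0)
Z = Y + t·(J−Y) with t = 5/6, so YZ:ZJ = 5/6:1/6

YZ:ZJ = 5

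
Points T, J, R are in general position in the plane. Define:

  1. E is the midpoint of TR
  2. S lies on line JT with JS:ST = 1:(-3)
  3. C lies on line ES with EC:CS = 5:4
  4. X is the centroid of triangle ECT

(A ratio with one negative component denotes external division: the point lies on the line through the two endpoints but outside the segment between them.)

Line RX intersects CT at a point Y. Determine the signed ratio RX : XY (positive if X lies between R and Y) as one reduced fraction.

Set T = (0, 0), J = (1, 0), R = (0, 1); any affine frame gives the same invariant.
1. E is the midpoint of TR ⇒ E = (0, 1/2)
2. S lies on line JT with JS:ST = 1:(-3) ⇒ S = (3/2, 0)
3. C lies on line ES with EC:CS = 5:4 ⇒ C = (5/6, 2/9)
4. X is the centroid of triangle ECT ⇒ X = (5/18, 13/54)
line RX meets CT at Y = (1/3, 4/45)
X = R + t·(Y−R) with t = 5/6, so RX:XY = 5/6:1/6

RX:XY = 5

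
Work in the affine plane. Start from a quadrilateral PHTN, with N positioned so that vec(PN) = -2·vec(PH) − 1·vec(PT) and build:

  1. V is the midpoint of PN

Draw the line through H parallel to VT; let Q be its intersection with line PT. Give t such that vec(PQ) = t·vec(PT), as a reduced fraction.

t = -3/2

Work in coordinates with P = (0, 0), H = (1, 0), T = (0, 1), N = (-2, -1).
1. V is the midpoint of PN ⇒ V = (-1, -1/2)
through H parallel to VT: direction (1, 3/2); meets PT at Q = (0, -3/2)
Q = P + t·(T−P) with t = -3/2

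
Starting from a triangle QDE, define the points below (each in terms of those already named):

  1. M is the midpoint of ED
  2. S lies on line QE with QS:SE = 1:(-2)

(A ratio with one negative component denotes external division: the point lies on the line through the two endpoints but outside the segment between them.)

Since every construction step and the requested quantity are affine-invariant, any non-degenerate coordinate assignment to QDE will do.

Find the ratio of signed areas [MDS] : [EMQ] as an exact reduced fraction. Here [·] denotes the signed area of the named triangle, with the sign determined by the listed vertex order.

Assign Q = (0, 0), D = (1, 0), E = (0, 1) — the answer is frame-independent, so this choice is without loss of generality.
1. M is the midpoint of ED ⇒ M = (1/2, 1/2)
2. S lies on line QE with QS:SE = 1:(-2) ⇒ S = (0, -1)
2·[MDS] = -1, 2·[EMQ] = -1/2
[MDS]:[EMQ] = -1:-1/2 = 2

[MDS]:[EMQ] = 2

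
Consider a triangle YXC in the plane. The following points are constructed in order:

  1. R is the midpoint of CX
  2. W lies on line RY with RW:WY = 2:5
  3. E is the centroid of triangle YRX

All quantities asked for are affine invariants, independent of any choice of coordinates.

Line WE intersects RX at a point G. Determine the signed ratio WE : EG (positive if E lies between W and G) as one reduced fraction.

WE:EG = -1/7

Assign Y = (0, 0), X = (1, 0), C = (0, 1) — the answer is frame-independent, so this choice is without loss of generality.
1. R is the midpoint of CX ⇒ R = (1/2, 1/2)
2. W lies on line RY with RW:WY = 2:5 ⇒ W = (5/14, 5/14)
3. E is the centroid of triangle YRX ⇒ E = (1/2, 1/6)
line WE meets RX at G = (-1/2, 3/2)
E = W + t·(G−W) with t = -1/6, so WE:EG = -1/6:7/6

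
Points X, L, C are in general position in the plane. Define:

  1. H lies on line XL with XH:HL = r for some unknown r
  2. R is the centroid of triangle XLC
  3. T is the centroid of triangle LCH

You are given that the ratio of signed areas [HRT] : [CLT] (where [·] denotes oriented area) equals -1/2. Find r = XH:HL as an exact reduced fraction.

Assign X = (0, 0), L = (1, 0), C = (0, 1) — the answer is frame-independent, so this choice is without loss of generality.
1. With XH:HL = r, write λ = r/(r+1) so H = X + λ·(L−X); H is affine-linear in λ
2. R is the centroid of triangle XLC ⇒ R = (1/3, 1/3)
3. T is the centroid of triangle LCH ⇒ T is an affine combination of earlier points and hence also affine-linear in λ
Every point depending on H is an affine combination of H and λ-independent points, so each such coordinate is linear in λ; the λ² term in each signed area is a multiple of (L−X)×(L−X) = 0, so 2·[HRT] and 2·[CLT] are each linear in λ. Evaluating at λ=0 and λ=1:
  2·[HRT] = -1/9·λ,   2·[CLT] = 1/3·λ − 1/3
So [HRT]:[CLT] = (-1/9·λ) / (1/3·λ − 1/3). Setting this equal to -1/2:
  -1/9·λ = -1/2·(1/3·λ − 1/3)  ⇒  λ = 3
Then r = λ/(1−λ) = (3)/(-2) = -3/2. Check: with r = -3/2, H = (3, 0) and [HRT]:[CLT] = -1/2 as required.

r = -3/2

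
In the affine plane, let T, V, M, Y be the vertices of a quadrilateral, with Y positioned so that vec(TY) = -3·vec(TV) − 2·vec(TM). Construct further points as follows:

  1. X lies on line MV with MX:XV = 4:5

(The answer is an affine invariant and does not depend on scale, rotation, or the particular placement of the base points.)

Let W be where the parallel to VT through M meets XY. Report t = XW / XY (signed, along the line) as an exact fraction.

t = -4/23

Work in coordinates with T = (0, 0), V = (1, 0), M = (0, 1), Y = (-3, -2).
1. X lies on line MV with MX:XV = 4:5 ⇒ X = (4/9, 5/9)
through M parallel to VT: direction (-1, 0); meets XY at W = (24/23, 1)
W = X + t·(Y−X) with t = -4/23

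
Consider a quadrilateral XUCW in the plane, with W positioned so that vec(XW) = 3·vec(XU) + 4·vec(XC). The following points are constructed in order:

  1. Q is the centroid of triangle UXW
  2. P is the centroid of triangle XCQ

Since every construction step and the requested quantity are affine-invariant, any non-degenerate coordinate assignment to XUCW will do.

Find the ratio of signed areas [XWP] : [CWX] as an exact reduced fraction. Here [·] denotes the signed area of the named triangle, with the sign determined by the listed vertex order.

Set X = (0, 0), U = (1, 0), C = (0, 1), W = (3, 4); any affine frame gives the same invariant.
1. Q is the centroid of triangle UXW ⇒ Q = (4/3, 4/3)
2. P is the centroid of triangle XCQ ⇒ P = (4/9, 7/9)
2·[XWP] = 5/9, 2·[CWX] = -3
[XWP]:[CWX] = 5/9:-3 = -5/27

[XWP]:[CWX] = -5/27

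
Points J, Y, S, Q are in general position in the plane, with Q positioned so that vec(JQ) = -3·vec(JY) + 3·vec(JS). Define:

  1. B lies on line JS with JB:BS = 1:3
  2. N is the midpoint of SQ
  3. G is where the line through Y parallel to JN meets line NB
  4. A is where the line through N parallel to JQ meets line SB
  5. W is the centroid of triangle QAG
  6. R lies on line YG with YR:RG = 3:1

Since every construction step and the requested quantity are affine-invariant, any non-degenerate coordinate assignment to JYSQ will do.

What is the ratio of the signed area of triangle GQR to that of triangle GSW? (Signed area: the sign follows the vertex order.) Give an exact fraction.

[GQR]:[GSW] = -77/122

Set J = (0, 0), Y = (1, 0), S = (0, 1), Q = (-3, 3); any affine frame gives the same invariant.
1. B lies on line JS with JB:BS = 1:3 ⇒ B = (0, 1/4)
2. N is the midpoint of SQ ⇒ N = (-3/2, 2)
3. G is where the line through Y parallel to JN meets line NB ⇒ G = (13/2, -22/3)
4. A is where the line through N parallel to JQ meets line SB ⇒ A = (0, 1/2)
5. W is the centroid of triangle QAG ⇒ W = (7/6, -23/18)
6. R lies on line YG with YR:RG = 3:1 ⇒ R = (41/8, -11/2)
2·[GQR] = -77/24, 2·[GSW] = 61/12
[GQR]:[GSW] = -77/24:61/12 = -77/122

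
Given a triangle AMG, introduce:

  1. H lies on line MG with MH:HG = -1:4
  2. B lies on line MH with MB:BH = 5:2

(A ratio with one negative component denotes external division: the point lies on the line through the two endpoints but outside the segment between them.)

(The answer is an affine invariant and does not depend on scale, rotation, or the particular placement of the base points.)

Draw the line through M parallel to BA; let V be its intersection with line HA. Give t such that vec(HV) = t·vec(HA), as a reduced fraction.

t = 7/2

Set A = (0, 0), M = (1, 0), G = (0, 1); any affine frame gives the same invariant.
1. H lies on line MG with MH:HG = -1:4 ⇒ H = (4/3, -1/3)
2. B lies on line MH with MB:BH = 5:2 ⇒ B = (26/21, -5/21)
through M parallel to BA: direction (-26/21, 5/21); meets HA at V = (-10/3, 5/6)
V = H + t·(A−H) with t = 7/2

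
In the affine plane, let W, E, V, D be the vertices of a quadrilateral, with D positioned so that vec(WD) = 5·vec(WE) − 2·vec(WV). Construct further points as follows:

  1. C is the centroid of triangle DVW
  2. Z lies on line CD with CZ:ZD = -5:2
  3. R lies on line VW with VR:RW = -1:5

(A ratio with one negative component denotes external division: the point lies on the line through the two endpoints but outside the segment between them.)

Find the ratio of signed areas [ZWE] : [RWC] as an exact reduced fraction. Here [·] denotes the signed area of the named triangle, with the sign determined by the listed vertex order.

Work in coordinates with W = (0, 0), E = (1, 0), V = (0, 1), D = (5, -2).
1. C is the centroid of triangle DVW ⇒ C = (5/3, -1/3)
2. Z lies on line CD with CZ:ZD = -5:2 ⇒ Z = (65/9, -28/9)
3. R lies on line VW with VR:RW = -1:5 ⇒ R = (0, 5/4)
2·[ZWE] = -28/9, 2·[RWC] = 25/12
[ZWE]:[RWC] = -28/9:25/12 = -112/75

[ZWE]:[RWC] = -112/75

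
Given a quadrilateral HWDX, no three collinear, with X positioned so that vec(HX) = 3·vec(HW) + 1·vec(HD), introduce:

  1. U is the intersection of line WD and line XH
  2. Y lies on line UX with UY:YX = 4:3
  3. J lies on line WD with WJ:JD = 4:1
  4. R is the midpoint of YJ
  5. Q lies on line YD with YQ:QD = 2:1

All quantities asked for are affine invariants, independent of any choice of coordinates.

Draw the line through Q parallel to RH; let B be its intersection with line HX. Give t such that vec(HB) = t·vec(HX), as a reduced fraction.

t = -139/308

Set H = (0, 0), W = (1, 0), D = (0, 1), X = (3, 1); any affine frame gives the same invariant.
1. U is the intersection of line WD and line XH ⇒ U = (3/4, 1/4)
2. Y lies on line UX with UY:YX = 4:3 ⇒ Y = (57/28, 19/28)
3. J lies on line WD with WJ:JD = 4:1 ⇒ J = (1/5, 4/5)
4. R is the midpoint of YJ ⇒ R = (313/280, 207/280)
5. Q lies on line YD with YQ:QD = 2:1 ⇒ Q = (19/28, 25/28)
through Q parallel to RH: direction (-313/280, -207/280); meets HX at B = (-417/308, -139/308)
B = H + t·(X−H) with t = -139/308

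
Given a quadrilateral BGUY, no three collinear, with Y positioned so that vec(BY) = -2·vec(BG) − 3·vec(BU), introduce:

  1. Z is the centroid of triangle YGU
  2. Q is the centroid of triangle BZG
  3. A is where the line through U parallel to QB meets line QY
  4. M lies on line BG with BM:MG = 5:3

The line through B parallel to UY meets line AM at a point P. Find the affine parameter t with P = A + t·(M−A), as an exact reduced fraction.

Assign B = (0, 0), G = (1, 0), U = (0, 1), Y = (-2, -3) — the answer is frame-independent, so this choice is without loss of generality.
1. Z is the centroid of triangle YGU ⇒ Z = (-1/3, -2/3)
2. Q is the centroid of triangle BZG ⇒ Q = (2/9, -2/9)
3. A is where the line through U parallel to QB meets line QY ⇒ A = (2/3, 1/3)
4. M lies on line BG with BM:MG = 5:3 ⇒ M = (5/8, 0)
through B parallel to UY: direction (-2, -4); meets AM at P = (5/6, 5/3)
P = A + t·(M−A) with t = -4

t = -4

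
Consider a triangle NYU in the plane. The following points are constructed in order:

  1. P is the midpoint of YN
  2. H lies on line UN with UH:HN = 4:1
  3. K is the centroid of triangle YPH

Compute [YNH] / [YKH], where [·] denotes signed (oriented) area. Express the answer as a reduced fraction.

Work in coordinates with N = (0, 0), Y = (1, 0), U = (0, 1).
1. P is the midpoint of YN ⇒ P = (1/2, 0)
2. H lies on line UN with UH:HN = 4:1 ⇒ H = (0, 1/5)
3. K is the centroid of triangle YPH ⇒ K = (1/2, 1/15)
2·[YNH] = -1/5, 2·[YKH] = -1/30
[YNH]:[YKH] = -1/5:-1/30 = 6

[YNH]:[YKH] = 6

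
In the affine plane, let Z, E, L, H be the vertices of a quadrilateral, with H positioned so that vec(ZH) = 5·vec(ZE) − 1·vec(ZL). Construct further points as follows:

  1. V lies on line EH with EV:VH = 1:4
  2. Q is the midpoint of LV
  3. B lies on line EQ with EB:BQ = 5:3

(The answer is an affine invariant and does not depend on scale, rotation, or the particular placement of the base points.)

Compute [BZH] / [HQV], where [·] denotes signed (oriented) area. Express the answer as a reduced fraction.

[BZH]:[HQV] = 175/96

Choose coordinates Z = (0, 0), E = (1, 0), L = (0, 1), H = (5, -1).
1. V lies on line EH with EV:VH = 1:4 ⇒ V = (9/5, -1/5)
2. Q is the midpoint of LV ⇒ Q = (9/10, 2/5)
3. B lies on line EQ with EB:BQ = 5:3 ⇒ B = (15/16, 1/4)
2·[BZH] = 35/16, 2·[HQV] = 6/5
[BZH]:[HQV] = 35/16:6/5 = 175/96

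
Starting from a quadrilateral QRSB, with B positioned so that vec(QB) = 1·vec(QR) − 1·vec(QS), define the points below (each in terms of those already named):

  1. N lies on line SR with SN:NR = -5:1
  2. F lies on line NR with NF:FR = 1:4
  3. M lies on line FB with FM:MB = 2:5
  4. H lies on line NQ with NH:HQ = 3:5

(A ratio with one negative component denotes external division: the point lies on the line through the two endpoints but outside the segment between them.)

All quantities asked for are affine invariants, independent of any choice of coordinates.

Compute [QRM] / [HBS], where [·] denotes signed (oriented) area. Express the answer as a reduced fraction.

[QRM]:[HBS] = 96/91

Choose coordinates Q = (0, 0), R = (1, 0), S = (0, 1), B = (1, -1).
1. N lies on line SR with SN:NR = -5:1 ⇒ N = (5/4, -1/4)
2. F lies on line NR with NF:FR = 1:4 ⇒ F = (6/5, -1/5)
3. M lies on line FB with FM:MB = 2:5 ⇒ M = (8/7, -3/7)
4. H lies on line NQ with NH:HQ = 3:5 ⇒ H = (25/32, -5/32)
2·[QRM] = -3/7, 2·[HBS] = -13/32
[QRM]:[HBS] = -3/7:-13/32 = 96/91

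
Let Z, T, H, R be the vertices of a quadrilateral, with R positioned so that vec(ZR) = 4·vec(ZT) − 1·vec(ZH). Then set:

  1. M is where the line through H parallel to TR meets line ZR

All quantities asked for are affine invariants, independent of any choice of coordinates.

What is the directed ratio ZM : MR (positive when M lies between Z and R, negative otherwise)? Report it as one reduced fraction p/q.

ZM:MR = -3/2

Set Z = (0, 0), T = (1, 0), H = (0, 1), R = (4, -1); any affine frame gives the same invariant.
1. M is where the line through H parallel to TR meets line ZR ⇒ M = (12, -3)
M = Z + t·(R−Z) with t = 3, so ZM:MR = t:(1−t) = 3:-2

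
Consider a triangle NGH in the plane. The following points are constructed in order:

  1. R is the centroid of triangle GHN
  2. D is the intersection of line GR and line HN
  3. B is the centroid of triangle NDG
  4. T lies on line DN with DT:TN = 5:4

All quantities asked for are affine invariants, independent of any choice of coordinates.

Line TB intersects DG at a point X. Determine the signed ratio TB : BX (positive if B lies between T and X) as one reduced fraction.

Work in coordinates with N = (0, 0), G = (1, 0), H = (0, 1).
1. R is the centroid of triangle GHN ⇒ R = (1/3, 1/3)
2. D is the intersection of line GR and line HN ⇒ D = (0, 1/2)
3. B is the centroid of triangle NDG ⇒ B = (1/3, 1/6)
4. T lies on line DN with DT:TN = 5:4 ⇒ T = (0, 2/9)
line TB meets DG at X = (5/6, 1/12)
B = T + t·(X−T) with t = 2/5, so TB:BX = 2/5:3/5

TB:BX = 2/3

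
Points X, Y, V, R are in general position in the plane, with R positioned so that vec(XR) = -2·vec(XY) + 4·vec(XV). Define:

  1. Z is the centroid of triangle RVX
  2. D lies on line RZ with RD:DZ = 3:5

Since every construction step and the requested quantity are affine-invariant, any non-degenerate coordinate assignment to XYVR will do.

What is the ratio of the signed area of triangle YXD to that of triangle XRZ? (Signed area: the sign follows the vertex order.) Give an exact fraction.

[YXD]:[XRZ] = 75/16

Assign X = (0, 0), Y = (1, 0), V = (0, 1), R = (-2, 4) — the answer is frame-independent, so this choice is without loss of generality.
1. Z is the centroid of triangle RVX ⇒ Z = (-2/3, 5/3)
2. D lies on line RZ with RD:DZ = 3:5 ⇒ D = (-3/2, 25/8)
2·[YXD] = -25/8, 2·[XRZ] = -2/3
[YXD]:[XRZ] = -25/8:-2/3 = 75/16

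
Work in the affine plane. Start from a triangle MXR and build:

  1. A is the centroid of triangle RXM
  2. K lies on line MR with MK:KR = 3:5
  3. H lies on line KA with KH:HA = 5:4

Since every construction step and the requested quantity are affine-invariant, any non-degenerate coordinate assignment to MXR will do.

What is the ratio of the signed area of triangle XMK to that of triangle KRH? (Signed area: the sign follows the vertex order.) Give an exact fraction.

Set M = (0, 0), X = (1, 0), R = (0, 1); any affine frame gives the same invariant.
1. A is the centroid of triangle RXM ⇒ A = (1/3, 1/3)
2. K lies on line MR with MK:KR = 3:5 ⇒ K = (0, 3/8)
3. H lies on line KA with KH:HA = 5:4 ⇒ H = (5/27, 19/54)
2·[XMK] = -3/8, 2·[KRH] = -25/216
[XMK]:[KRH] = -3/8:-25/216 = 81/25

[XMK]:[KRH] = 81/25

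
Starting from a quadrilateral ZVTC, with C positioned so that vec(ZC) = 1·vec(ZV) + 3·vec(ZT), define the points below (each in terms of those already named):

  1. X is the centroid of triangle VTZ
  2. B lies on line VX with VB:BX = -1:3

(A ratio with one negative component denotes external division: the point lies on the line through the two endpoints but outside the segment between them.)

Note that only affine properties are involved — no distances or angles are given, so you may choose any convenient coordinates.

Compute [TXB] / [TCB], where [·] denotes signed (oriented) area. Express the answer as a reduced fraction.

Choose coordinates Z = (0, 0), V = (1, 0), T = (0, 1), C = (1, 3).
1. X is the centroid of triangle VTZ ⇒ X = (1/3, 1/3)
2. B lies on line VX with VB:BX = -1:3 ⇒ B = (4/3, -1/6)
2·[TXB] = 1/2, 2·[TCB] = -23/6
[TXB]:[TCB] = 1/2:-23/6 = -3/23

[TXB]:[TCB] = -3/23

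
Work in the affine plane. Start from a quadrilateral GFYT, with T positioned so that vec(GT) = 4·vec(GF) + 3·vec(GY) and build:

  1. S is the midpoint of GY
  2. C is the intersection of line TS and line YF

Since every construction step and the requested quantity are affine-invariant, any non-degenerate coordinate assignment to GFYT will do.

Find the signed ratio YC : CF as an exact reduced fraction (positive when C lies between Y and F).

Set G = (0, 0), F = (1, 0), Y = (0, 1), T = (4, 3); any affine frame gives the same invariant.
1. S is the midpoint of GY ⇒ S = (0, 1/2)
2. C is the intersection of line TS and line YF ⇒ C = (4/13, 9/13)
C = Y + t·(F−Y) with t = 4/13, so YC:CF = t:(1−t) = 4/13:9/13

YC:CF = 4/9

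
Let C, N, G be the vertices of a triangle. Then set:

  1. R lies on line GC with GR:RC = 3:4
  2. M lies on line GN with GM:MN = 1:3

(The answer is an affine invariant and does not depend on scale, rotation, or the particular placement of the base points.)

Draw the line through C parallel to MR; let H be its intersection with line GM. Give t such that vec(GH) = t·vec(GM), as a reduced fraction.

t = 7/3

Choose coordinates C = (0, 0), N = (1, 0), G = (0, 1).
1. R lies on line GC with GR:RC = 3:4 ⇒ R = (0, 4/7)
2. M lies on line GN with GM:MN = 1:3 ⇒ M = (1/4, 3/4)
through C parallel to MR: direction (-1/4, -5/28); meets GM at H = (7/12, 5/12)
H = G + t·(M−G) with t = 7/3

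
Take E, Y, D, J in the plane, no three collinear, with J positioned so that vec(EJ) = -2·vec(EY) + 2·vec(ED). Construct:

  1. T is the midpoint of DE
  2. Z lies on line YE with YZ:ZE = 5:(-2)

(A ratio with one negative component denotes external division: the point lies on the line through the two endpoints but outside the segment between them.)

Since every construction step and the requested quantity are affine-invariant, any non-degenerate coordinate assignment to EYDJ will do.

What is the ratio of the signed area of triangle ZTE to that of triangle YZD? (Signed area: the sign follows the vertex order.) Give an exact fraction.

[ZTE]:[YZD] = 1/5

Set E = (0, 0), Y = (1, 0), D = (0, 1), J = (-2, 2); any affine frame gives the same invariant.
1. T is the midpoint of DE ⇒ T = (0, 1/2)
2. Z lies on line YE with YZ:ZE = 5:(-2) ⇒ Z = (-2/3, 0)
2·[ZTE] = -1/3, 2·[YZD] = -5/3
[ZTE]:[YZD] = -1/3:-5/3 = 1/5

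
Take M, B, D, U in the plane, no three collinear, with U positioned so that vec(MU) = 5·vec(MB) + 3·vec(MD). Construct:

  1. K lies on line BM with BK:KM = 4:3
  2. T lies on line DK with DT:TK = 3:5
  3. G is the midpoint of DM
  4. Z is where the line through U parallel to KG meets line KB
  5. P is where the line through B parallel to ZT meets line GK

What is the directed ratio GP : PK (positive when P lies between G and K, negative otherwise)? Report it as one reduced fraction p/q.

Work in coordinates with M = (0, 0), B = (1, 0), D = (0, 1), U = (5, 3).
1. K lies on line BM with BK:KM = 4:3 ⇒ K = (3/7, 0)
2. T lies on line DK with DT:TK = 3:5 ⇒ T = (9/56, 5/8)
3. G is the midpoint of DM ⇒ G = (0, 1/2)
4. Z is where the line through U parallel to KG meets line KB ⇒ Z = (53/7, 0)
5. P is where the line through B parallel to ZT meets line GK ⇒ P = (207/539, 4/77)
P = G + t·(K−G) with t = 69/77, so GP:PK = t:(1−t) = 69/77:8/77

GP:PK = 69/8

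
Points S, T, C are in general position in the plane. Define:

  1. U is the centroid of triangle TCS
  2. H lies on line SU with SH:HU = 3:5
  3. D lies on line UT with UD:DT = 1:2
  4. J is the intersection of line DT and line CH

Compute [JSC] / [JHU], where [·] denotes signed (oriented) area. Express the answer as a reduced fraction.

[JSC]:[JHU] = -24/25

Work in coordinates with S = (0, 0), T = (1, 0), C = (0, 1).
1. U is the centroid of triangle TCS ⇒ U = (1/3, 1/3)
2. H lies on line SU with SH:HU = 3:5 ⇒ H = (1/8, 1/8)
3. D lies on line UT with UD:DT = 1:2 ⇒ D = (5/9, 2/9)
4. J is the intersection of line DT and line CH ⇒ J = (1/13, 6/13)
2·[JSC] = -1/13, 2·[JHU] = 25/312
[JSC]:[JHU] = -1/13:25/312 = -24/25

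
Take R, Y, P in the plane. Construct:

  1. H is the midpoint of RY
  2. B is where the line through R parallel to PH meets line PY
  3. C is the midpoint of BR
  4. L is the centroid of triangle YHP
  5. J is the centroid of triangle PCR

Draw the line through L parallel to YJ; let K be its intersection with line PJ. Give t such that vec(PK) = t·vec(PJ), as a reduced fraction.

Choose coordinates R = (0, 0), Y = (1, 0), P = (0, 1).
1. H is the midpoint of RY ⇒ H = (1/2, 0)
2. B is where the line through R parallel to PH meets line PY ⇒ B = (-1, 2)
3. C is the midpoint of BR ⇒ C = (-1/2, 1)
4. L is the centroid of triangle YHP ⇒ L = (1/2, 1/3)
5. J is the centroid of triangle PCR ⇒ J = (-1/6, 2/3)
through L parallel to YJ: direction (-7/6, 2/3); meets PJ at K = (-4/27, 19/27)
K = P + t·(J−P) with t = 8/9

t = 8/9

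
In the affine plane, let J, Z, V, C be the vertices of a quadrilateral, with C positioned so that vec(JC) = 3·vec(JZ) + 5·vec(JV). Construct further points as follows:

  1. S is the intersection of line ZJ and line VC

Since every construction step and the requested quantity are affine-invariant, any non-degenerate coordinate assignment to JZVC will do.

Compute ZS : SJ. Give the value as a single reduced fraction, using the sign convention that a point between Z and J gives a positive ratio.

Choose coordinates J = (0, 0), Z = (1, 0), V = (0, 1), C = (3, 5).
1. S is the intersection of line ZJ and line VC ⇒ S = (-3/4, 0)
S = Z + t·(J−Z) with t = 7/4, so ZS:SJ = t:(1−t) = 7/4:-3/4

ZS:SJ = -7/3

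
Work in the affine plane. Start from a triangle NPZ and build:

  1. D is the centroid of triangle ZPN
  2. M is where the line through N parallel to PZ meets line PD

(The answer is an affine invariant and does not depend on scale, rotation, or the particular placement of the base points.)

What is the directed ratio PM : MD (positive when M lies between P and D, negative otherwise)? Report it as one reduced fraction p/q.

Assign N = (0, 0), P = (1, 0), Z = (0, 1) — the answer is frame-independent, so this choice is without loss of generality.
1. D is the centroid of triangle ZPN ⇒ D = (1/3, 1/3)
2. M is where the line through N parallel to PZ meets line PD ⇒ M = (-1, 1)
M = P + t·(D−P) with t = 3, so PM:MD = t:(1−t) = 3:-2

PM:MD = -3/2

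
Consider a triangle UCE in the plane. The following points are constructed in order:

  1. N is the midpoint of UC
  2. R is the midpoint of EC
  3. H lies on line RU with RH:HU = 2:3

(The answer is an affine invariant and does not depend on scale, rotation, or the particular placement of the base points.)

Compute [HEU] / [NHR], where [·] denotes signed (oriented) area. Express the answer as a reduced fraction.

Set U = (0, 0), C = (1, 0), E = (0, 1); any affine frame gives the same invariant.
1. N is the midpoint of UC ⇒ N = (1/2, 0)
2. R is the midpoint of EC ⇒ R = (1/2, 1/2)
3. H lies on line RU with RH:HU = 2:3 ⇒ H = (3/10, 3/10)
2·[HEU] = 3/10, 2·[NHR] = -1/10
[HEU]:[NHR] = 3/10:-1/10 = -3

[HEU]:[NHR] = -3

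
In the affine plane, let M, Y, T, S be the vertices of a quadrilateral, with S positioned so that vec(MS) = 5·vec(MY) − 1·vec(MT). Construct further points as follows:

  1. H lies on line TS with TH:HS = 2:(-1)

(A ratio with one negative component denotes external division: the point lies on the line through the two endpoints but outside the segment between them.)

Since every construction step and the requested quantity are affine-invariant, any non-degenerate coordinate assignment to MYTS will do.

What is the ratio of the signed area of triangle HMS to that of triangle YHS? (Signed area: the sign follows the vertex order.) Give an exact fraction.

Assign M = (0, 0), Y = (1, 0), T = (0, 1), S = (5, -1) — the answer is frame-independent, so this choice is without loss of generality.
1. H lies on line TS with TH:HS = 2:(-1) ⇒ H = (10, -3)
2·[HMS] = -5, 2·[YHS] = 3
[HMS]:[YHS] = -5:3 = -5/3

[HMS]:[YHS] = -5/3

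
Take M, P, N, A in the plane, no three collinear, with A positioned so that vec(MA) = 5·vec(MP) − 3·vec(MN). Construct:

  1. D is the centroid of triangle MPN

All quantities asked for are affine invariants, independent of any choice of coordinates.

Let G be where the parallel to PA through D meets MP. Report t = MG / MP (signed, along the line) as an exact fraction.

Choose coordinates M = (0, 0), P = (1, 0), N = (0, 1), A = (5, -3).
1. D is the centroid of triangle MPN ⇒ D = (1/3, 1/3)
through D parallel to PA: direction (4, -3); meets MP at G = (7/9, 0)
G = M + t·(P−M) with t = 7/9

t = 7/9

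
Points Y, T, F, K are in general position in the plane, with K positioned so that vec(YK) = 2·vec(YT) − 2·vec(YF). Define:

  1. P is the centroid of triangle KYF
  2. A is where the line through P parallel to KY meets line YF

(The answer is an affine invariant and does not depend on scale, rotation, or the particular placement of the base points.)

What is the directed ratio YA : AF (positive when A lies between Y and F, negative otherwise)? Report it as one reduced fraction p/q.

Work in coordinates with Y = (0, 0), T = (1, 0), F = (0, 1), K = (2, -2).
1. P is the centroid of triangle KYF ⇒ P = (2/3, -1/3)
2. A is where the line through P parallel to KY meets line YF ⇒ A = (0, 1/3)
A = Y + t·(F−Y) with t = 1/3, so YA:AF = t:(1−t) = 1/3:2/3

YA:AF = 1/2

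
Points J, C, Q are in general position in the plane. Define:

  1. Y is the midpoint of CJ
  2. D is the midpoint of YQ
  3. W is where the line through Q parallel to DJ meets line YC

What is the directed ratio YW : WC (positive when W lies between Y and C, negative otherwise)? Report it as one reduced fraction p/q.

YW:WC = -2/3

Set J = (0, 0), C = (1, 0), Q = (0, 1); any affine frame gives the same invariant.
1. Y is the midpoint of CJ ⇒ Y = (1/2, 0)
2. D is the midpoint of YQ ⇒ D = (1/4, 1/2)
3. W is where the line through Q parallel to DJ meets line YC ⇒ W = (-1/2, 0)
W = Y + t·(C−Y) with t = -2, so YW:WC = t:(1−t) = -2:3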